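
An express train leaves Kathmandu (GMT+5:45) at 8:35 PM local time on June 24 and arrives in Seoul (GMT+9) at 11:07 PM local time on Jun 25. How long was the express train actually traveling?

Departure in UTC: 8:35 PM − 5:45 = 2:50 PM on Jun 24.
Arrival in UTC: 11:07 PM − 9:00 = 2:07 PM on Jun 25.
Elapsed = 2:07 PM − 2:50 PM (+1 day) = 23 hours 17 minutes.

23 hours 17 minutes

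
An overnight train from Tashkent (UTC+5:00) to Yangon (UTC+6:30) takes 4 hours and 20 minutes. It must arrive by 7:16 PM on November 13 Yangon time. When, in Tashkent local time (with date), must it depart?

1:26 PM on November 13

Target arrival in UTC: 7:16 PM − 6:30 = 12:46 PM on Nov 13.
Subtract 4 hours and 20 minutes → departure 8:26 AM UTC on Nov 13.
Tashkent is UTC+5:00: 8:26 AM + 5:00 = 1:26 PM on Nov 13.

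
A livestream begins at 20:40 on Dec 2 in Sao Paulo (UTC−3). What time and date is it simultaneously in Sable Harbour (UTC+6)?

Sable Harbour is 9:00 ahead of Sao Paulo.
Shift by the zone difference: 20:40 + 9:00 = 05:40 on Dec 3 in Sable Harbour.

05:40 on December 3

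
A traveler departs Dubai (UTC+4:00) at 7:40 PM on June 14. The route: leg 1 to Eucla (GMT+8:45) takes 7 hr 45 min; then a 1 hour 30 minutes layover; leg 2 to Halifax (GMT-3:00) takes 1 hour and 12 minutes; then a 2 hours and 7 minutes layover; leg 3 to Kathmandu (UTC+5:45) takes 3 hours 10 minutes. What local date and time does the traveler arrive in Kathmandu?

1:09 PM on June 15

Convert departure to UTC: 7:40 PM − 4:00 = 3:40 PM UTC on Jun 14.
Add 7 hours and 45 minutes leg 1 → 11:25 PM UTC.
Add 1 hour and 30 minutes layover in Eucla → 12:55 AM UTC (Jun 15).
Add 1 hour and 12 minutes leg 2 → 2:07 AM UTC.
Add 2 hours and 7 minutes layover in Halifax → 4:14 AM UTC.
Add 3 hours 10 minutes leg 3 → 7:24 AM UTC.
Kathmandu is UTC+5:45, so local arrival = 7:24 AM + 5:45 = 1:09 PM on Jun 15.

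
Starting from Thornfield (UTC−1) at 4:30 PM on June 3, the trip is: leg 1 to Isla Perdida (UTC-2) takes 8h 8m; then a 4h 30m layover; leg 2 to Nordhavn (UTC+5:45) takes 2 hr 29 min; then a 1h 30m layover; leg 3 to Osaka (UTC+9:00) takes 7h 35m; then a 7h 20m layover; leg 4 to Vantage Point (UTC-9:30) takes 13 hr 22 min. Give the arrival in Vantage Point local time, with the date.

4:54 AM on June 5

Convert departure to UTC: 4:30 PM + 1:00 = 5:30 PM UTC on Jun 3.
Add 8 hours and 8 minutes leg 1 → 1:38 AM UTC (Jun 4).
Add 4 hours and 30 minutes layover in Isla Perdida → 6:08 AM UTC.
Add 2 hours and 29 minutes leg 2 → 8:37 AM UTC.
Add 1 hour 30 minutes layover in Nordhavn → 10:07 AM UTC.
Add 7 hours and 35 minutes leg 3 → 5:42 PM UTC.
Add 7 hours and 20 minutes layover in Osaka → 1:02 AM UTC (Jun 5).
Add 13 hours and 22 minutes leg 4 → 2:24 PM UTC.
Vantage Point is UTC−9:30, so local arrival = 2:24 PM − 9:30 = 4:54 AM on Jun 5.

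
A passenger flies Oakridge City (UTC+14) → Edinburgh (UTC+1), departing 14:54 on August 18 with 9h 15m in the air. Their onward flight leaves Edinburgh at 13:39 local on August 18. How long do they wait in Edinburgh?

Convert departure to UTC: 14:54 − 14:00 = 00:54 UTC on Aug 18.
Add 9 hours 15 minutes flight time → 10:09 UTC.
Edinburgh is UTC+1:00, so local arrival = 10:09 + 1:00 = 11:09 on Aug 18.
Layover = 13:39 − 11:09 = 2 hours 30 minutes.

2 hours 30 minutes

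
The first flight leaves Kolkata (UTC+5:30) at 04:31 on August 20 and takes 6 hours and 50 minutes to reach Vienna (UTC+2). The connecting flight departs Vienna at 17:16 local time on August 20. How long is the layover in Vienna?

Convert departure to UTC: 04:31 − 5:30 = 23:01 UTC on Aug 19.
Add 6 hours 50 minutes flight time → 05:51 UTC (Aug 20).
Vienna is UTC+2:00, so local arrival = 05:51 + 2:00 = 07:51 on Aug 20.
Layover = 17:16 − 07:51 = 9 hours 25 minutes.

9 hours 25 minutes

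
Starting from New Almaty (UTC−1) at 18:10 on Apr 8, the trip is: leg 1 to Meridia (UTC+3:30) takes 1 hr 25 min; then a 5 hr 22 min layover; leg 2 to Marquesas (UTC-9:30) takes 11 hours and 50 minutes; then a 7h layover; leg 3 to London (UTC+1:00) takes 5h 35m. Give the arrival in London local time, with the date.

Convert departure to UTC: 18:10 + 1:00 = 19:10 UTC on Apr 8.
Add 1 hour and 25 minutes leg 1 → 20:35 UTC.
Add 5 hours and 22 minutes layover in Meridia → 01:57 UTC (Apr 9).
Add 11 hours and 50 minutes leg 2 → 13:47 UTC.
Add 7 hours layover in Marquesas → 20:47 UTC.
Add 5 hours 35 minutes leg 3 → 02:22 UTC (Apr 10).
London is UTC+1:00, so local arrival = 02:22 + 1:00 = 03:22 on Apr 10.

03:22 on Apr 10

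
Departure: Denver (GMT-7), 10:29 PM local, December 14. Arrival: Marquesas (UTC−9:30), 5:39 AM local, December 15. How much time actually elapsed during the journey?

Marquesas is 2:30 behind Denver.
Clock-face elapsed time (ignoring zones) is 7 hours 10 minutes.
Actual elapsed = 7 hours 10 minutes + 2:30 = 9 hours 40 minutes.

9 hours 40 minutes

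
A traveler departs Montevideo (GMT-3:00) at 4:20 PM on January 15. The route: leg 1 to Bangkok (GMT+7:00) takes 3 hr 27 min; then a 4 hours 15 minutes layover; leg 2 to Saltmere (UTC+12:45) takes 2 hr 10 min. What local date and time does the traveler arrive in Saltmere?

Convert departure to UTC: 4:20 PM + 3:00 = 7:20 PM UTC on Jan 15.
Add 3 hours 27 minutes leg 1 → 10:47 PM UTC.
Add 4 hours 15 minutes layover in Bangkok → 3:02 AM UTC (Jan 16).
Add 2 hours 10 minutes leg 2 → 5:12 AM UTC.
Saltmere is UTC+12:45, so local arrival = 5:12 AM + 12:45 = 5:57 PM on Jan 16.

5:57 PM on January 16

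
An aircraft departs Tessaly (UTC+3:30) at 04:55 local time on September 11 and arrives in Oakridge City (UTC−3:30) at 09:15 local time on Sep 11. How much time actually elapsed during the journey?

Oakridge City is 7:00 behind Tessaly.
Clock-face elapsed time (ignoring zones) is 4 hours 20 minutes.
Actual elapsed = 4 hours 20 minutes + 7:00 = 11 hours 20 minutes.

11 hours 20 minutes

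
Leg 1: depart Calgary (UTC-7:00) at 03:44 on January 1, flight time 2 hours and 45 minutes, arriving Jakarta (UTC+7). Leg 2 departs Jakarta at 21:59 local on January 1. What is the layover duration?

Convert departure to UTC: 03:44 + 7:00 = 10:44 UTC on Jan 1.
Add 2 hours and 45 minutes flight time → 13:29 UTC.
Jakarta is UTC+7:00, so local arrival = 13:29 + 7:00 = 20:29 on Jan 1.
Layover = 21:59 − 20:29 = 1 hour 30 minutes.

1 hour 30 minutes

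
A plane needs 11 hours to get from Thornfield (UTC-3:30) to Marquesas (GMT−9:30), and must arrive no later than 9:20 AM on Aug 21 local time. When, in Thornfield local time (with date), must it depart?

Target arrival in UTC: 9:20 AM + 9:30 = 6:50 PM on Aug 21.
Subtract 11 hours → departure 7:50 AM UTC on Aug 21.
Thornfield is UTC−3:30: 7:50 AM − 3:30 = 4:20 AM on Aug 21.

4:20 AM on August 21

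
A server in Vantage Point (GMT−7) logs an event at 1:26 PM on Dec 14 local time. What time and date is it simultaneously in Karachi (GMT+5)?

Karachi is 12:00 ahead of Vantage Point.
Shift by the zone difference: 1:26 PM + 12:00 = 1:26 AM on Dec 15 in Karachi.

1:26 AM on December 15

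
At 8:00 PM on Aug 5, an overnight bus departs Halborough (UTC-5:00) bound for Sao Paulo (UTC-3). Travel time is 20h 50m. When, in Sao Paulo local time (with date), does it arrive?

6:50 PM on August 6

Convert departure to UTC: 8:00 PM + 5:00 = 1:00 AM UTC on Aug 6.
Add 20 hours 50 minutes travel time → 9:50 PM UTC.
Sao Paulo is UTC−3:00, so local arrival = 9:50 PM − 3:00 = 6:50 PM on Aug 6.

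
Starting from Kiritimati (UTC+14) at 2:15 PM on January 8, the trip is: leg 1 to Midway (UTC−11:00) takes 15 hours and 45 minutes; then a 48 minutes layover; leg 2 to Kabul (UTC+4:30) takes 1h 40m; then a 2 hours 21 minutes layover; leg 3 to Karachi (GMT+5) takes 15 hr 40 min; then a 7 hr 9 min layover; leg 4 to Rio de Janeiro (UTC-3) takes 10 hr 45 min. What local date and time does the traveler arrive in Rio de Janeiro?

Convert departure to UTC: 2:15 PM − 14:00 = 12:15 AM UTC on Jan 8.
Add 15 hours and 45 minutes leg 1 → 4:00 PM UTC.
Add 48 minutes layover in Midway → 4:48 PM UTC.
Add 1 hour and 40 minutes leg 2 → 6:28 PM UTC.
Add 2 hours and 21 minutes layover in Kabul → 8:49 PM UTC.
Add 15 hours 40 minutes leg 3 → 12:29 PM UTC (Jan 9).
Add 7 hours and 9 minutes layover in Karachi → 7:38 PM UTC.
Add 10 hours 45 minutes leg 4 → 6:23 AM UTC (Jan 10).
Rio de Janeiro is UTC−3:00, so local arrival = 6:23 AM − 3:00 = 3:23 AM on Jan 10.

3:23 AM on January 10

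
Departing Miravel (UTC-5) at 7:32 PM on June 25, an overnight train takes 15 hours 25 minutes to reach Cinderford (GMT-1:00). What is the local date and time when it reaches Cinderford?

2:57 PM on Jun 26

Convert departure to UTC: 7:32 PM + 5:00 = 12:32 AM UTC on Jun 26.
Add 15 hours and 25 minutes travel time → 3:57 PM UTC.
Cinderford is UTC−1:00, so local arrival = 3:57 PM − 1:00 = 2:57 PM on Jun 26.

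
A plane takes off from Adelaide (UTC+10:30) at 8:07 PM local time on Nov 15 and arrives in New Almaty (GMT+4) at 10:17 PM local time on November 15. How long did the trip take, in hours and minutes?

Departure in UTC: 8:07 PM − 10:30 = 9:37 AM on Nov 15.
Arrival in UTC: 10:17 PM − 4:00 = 6:17 PM on Nov 15.
Elapsed = 6:17 PM − 9:37 AM = 8 hours 40 minutes.

8 hours 40 minutes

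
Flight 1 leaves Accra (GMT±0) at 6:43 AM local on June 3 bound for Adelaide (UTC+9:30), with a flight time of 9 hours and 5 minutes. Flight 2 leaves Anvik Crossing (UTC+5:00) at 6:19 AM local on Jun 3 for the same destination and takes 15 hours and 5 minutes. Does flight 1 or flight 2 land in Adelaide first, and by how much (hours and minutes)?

the first, by 36 minutes

Flight 1 departs at 6:43 AM UTC (Jun 3).
+9 hours 5 minutes → arrive 3:48 PM UTC on Jun 3.
Flight 2 in UTC: 6:19 AM − 5:00 = 1:19 AM on Jun 3.
+15 hours and 5 minutes → arrive 4:24 PM UTC on Jun 3.
Flight 1 lands earlier by 36 minutes.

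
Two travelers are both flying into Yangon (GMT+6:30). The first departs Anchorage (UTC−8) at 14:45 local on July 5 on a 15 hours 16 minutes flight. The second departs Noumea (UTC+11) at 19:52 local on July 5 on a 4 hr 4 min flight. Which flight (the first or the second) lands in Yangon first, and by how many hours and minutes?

Flight 1 in UTC: 14:45 + 8:00 = 22:45 on Jul 5.
+15 hours and 16 minutes → arrive 14:01 UTC on Jul 6.
Flight 2 in UTC: 19:52 − 11:00 = 08:52 on Jul 5.
+4 hours and 4 minutes → arrive 12:56 UTC on Jul 5.
Flight 2 lands earlier by 25 hours 5 minutes.

the second, by 25 hours 5 minutes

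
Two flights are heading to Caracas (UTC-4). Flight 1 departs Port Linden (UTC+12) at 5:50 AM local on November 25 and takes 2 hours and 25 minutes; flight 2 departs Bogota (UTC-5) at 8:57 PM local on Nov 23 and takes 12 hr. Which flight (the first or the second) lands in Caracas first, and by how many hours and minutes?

Flight 1 in UTC: 5:50 AM − 12:00 = 5:50 PM on Nov 24.
+2 hours and 25 minutes → arrive 8:15 PM UTC on Nov 24.
Flight 2 in UTC: 8:57 PM + 5:00 = 1:57 AM on Nov 24.
+12 hours → arrive 1:57 PM UTC on Nov 24.
Flight 2 lands earlier by 6 hours 18 minutes.

the second, by 6 hours 18 minutes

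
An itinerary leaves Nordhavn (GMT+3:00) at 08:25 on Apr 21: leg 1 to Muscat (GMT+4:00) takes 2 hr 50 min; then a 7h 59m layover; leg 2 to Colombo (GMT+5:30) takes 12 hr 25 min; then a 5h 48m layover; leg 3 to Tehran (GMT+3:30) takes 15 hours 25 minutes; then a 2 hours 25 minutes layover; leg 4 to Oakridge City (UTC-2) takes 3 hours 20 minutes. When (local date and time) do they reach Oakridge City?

05:37 on April 23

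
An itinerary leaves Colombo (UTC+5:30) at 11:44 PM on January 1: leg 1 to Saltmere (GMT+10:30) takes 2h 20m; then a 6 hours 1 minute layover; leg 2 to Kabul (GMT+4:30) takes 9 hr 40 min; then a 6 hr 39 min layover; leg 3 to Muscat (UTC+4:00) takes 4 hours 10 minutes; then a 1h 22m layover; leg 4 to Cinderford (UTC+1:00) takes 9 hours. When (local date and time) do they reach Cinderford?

10:26 AM on Jan 3

Convert departure to UTC: 11:44 PM − 5:30 = 6:14 PM UTC on Jan 1.
Add 2 hours and 20 minutes leg 1 → 8:34 PM UTC.
Add 6 hours and 1 minute layover in Saltmere → 2:35 AM UTC (Jan 2).
Add 9 hours 40 minutes leg 2 → 12:15 PM UTC.
Add 6 hours 39 minutes layover in Kabul → 6:54 PM UTC.
Add 4 hours and 10 minutes leg 3 → 11:04 PM UTC.
Add 1 hour and 22 minutes layover in Muscat → 12:26 AM UTC (Jan 3).
Add 9 hours leg 4 → 9:26 AM UTC.
Cinderford is UTC+1:00, so local arrival = 9:26 AM + 1:00 = 10:26 AM on Jan 3.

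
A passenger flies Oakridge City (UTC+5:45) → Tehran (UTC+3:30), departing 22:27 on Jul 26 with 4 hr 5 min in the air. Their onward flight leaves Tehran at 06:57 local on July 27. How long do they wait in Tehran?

Convert departure to UTC: 22:27 − 5:45 = 16:42 UTC on Jul 26.
Add 4 hours 5 minutes flight time → 20:47 UTC.
Tehran is UTC+3:30, so local arrival = 20:47 + 3:30 = 00:17 on Jul 27.
Layover = 06:57 − 00:17 = 6 hours 40 minutes.

6 hours 40 minutes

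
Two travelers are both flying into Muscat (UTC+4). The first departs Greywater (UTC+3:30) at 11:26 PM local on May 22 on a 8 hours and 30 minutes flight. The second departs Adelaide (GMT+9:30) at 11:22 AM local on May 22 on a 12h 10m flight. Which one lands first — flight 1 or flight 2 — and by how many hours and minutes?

the second, by 14 hours 24 minutes

Flight 1 in UTC: 11:26 PM − 3:30 = 7:56 PM on May 22.
+8 hours and 30 minutes → arrive 4:26 AM UTC on May 23.
Flight 2 in UTC: 11:22 AM − 9:30 = 1:52 AM on May 22.
+12 hours and 10 minutes → arrive 2:02 PM UTC on May 22.
Flight 2 lands earlier by 14 hours 24 minutes.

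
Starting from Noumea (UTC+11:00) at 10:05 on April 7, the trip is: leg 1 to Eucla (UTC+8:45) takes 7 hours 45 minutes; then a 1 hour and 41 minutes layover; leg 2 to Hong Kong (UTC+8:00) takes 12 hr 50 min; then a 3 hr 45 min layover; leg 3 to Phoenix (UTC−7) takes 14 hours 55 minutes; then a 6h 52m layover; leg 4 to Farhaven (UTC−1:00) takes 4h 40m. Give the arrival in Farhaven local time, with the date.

Convert departure to UTC: 10:05 − 11:00 = 23:05 UTC on Apr 6.
Add 7 hours and 45 minutes leg 1 → 06:50 UTC (Apr 7).
Add 1 hour 41 minutes layover in Eucla → 08:31 UTC.
Add 12 hours and 50 minutes leg 2 → 21:21 UTC.
Add 3 hours 45 minutes layover in Hong Kong → 01:06 UTC (Apr 8).
Add 14 hours 55 minutes leg 3 → 16:01 UTC.
Add 6 hours 52 minutes layover in Phoenix → 22:53 UTC.
Add 4 hours 40 minutes leg 4 → 03:33 UTC (Apr 9).
Farhaven is UTC−1:00, so local arrival = 03:33 − 1:00 = 02:33 on Apr 9.

02:33 on April 9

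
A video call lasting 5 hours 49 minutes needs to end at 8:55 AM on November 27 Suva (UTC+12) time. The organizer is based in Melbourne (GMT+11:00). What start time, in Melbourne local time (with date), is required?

Target end time in UTC: 8:55 AM − 12:00 = 8:55 PM on Nov 26.
Subtract 5 hours and 49 minutes → start 3:06 PM UTC on Nov 26.
Melbourne is UTC+11:00: 3:06 PM + 11:00 = 2:06 AM on Nov 27.

2:06 AM on November 27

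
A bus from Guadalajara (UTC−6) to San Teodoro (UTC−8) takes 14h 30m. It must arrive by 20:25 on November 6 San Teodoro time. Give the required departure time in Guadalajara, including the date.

Target arrival in UTC: 20:25 + 8:00 = 04:25 on Nov 7.
Subtract 14 hours and 30 minutes → departure 13:55 UTC on Nov 6.
Guadalajara is UTC−6:00: 13:55 − 6:00 = 07:55 on Nov 6.

07:55 on November 6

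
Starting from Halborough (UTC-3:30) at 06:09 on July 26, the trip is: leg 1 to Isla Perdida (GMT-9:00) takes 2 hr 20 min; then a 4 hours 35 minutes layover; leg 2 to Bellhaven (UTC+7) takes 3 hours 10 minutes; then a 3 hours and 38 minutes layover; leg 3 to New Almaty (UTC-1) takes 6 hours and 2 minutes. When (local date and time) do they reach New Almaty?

Convert departure to UTC: 06:09 + 3:30 = 09:39 UTC on Jul 26.
Add 2 hours 20 minutes leg 1 → 11:59 UTC.
Add 4 hours and 35 minutes layover in Isla Perdida → 16:34 UTC.
Add 3 hours 10 minutes leg 2 → 19:44 UTC.
Add 3 hours 38 minutes layover in Bellhaven → 23:22 UTC.
Add 6 hours and 2 minutes leg 3 → 05:24 UTC (Jul 27).
New Almaty is UTC−1:00, so local arrival = 05:24 − 1:00 = 04:24 on Jul 27.

04:24 on Jul 27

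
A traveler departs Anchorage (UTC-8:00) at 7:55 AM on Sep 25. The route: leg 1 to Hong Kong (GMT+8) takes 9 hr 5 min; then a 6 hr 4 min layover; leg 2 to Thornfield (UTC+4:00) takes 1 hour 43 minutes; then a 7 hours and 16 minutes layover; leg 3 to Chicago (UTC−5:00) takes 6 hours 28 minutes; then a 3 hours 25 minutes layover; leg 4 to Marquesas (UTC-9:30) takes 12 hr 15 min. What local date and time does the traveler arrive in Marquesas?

4:41 AM on September 27

Convert departure to UTC: 7:55 AM + 8:00 = 3:55 PM UTC on Sep 25.
Add 9 hours 5 minutes leg 1 → 1:00 AM UTC (Sep 26).
Add 6 hours and 4 minutes layover in Hong Kong → 7:04 AM UTC.
Add 1 hour 43 minutes leg 2 → 8:47 AM UTC.
Add 7 hours 16 minutes layover in Thornfield → 4:03 PM UTC.
Add 6 hours 28 minutes leg 3 → 10:31 PM UTC.
Add 3 hours 25 minutes layover in Chicago → 1:56 AM UTC (Sep 27).
Add 12 hours 15 minutes leg 4 → 2:11 PM UTC.
Marquesas is UTC−9:30, so local arrival = 2:11 PM − 9:30 = 4:41 AM on Sep 27.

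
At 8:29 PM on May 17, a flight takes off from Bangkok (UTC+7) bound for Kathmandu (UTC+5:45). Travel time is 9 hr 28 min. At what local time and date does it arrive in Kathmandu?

4:42 AM on May 18

Convert departure to UTC: 8:29 PM − 7:00 = 1:29 PM UTC on May 17.
Add 9 hours and 28 minutes travel time → 10:57 PM UTC.
Kathmandu is UTC+5:45, so local arrival = 10:57 PM + 5:45 = 4:42 AM on May 18.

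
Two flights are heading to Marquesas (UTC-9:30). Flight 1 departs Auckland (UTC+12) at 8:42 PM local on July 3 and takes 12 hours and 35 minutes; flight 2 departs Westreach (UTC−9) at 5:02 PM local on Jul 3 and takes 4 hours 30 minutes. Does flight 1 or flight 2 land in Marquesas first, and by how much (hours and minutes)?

Flight 1 in UTC: 8:42 PM − 12:00 = 8:42 AM on Jul 3.
+12 hours and 35 minutes → arrive 9:17 PM UTC on Jul 3.
Flight 2 in UTC: 5:02 PM + 9:00 = 2:02 AM on Jul 4.
+4 hours and 30 minutes → arrive 6:32 AM UTC on Jul 4.
Flight 1 lands earlier by 9 hours 15 minutes.

the first, by 9 hours 15 minutes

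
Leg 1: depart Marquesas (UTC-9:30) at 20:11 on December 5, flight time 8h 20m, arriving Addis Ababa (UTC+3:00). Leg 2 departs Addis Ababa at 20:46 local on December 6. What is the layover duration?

3 hours 45 minutes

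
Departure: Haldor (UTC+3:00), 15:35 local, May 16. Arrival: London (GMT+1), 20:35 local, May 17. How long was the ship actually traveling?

Departure in UTC: 15:35 − 3:00 = 12:35 on May 16.
Arrival in UTC: 20:35 − 1:00 = 19:35 on May 17.
Elapsed = 19:35 − 12:35 (+1 day) = 31 hours.

31 hours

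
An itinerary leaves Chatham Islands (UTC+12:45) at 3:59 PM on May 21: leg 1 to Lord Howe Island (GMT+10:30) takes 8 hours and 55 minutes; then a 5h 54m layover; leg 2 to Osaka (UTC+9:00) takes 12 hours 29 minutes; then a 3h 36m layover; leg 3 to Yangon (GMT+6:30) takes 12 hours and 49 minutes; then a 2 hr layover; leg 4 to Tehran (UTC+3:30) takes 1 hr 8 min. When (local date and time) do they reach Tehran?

Convert departure to UTC: 3:59 PM − 12:45 = 3:14 AM UTC on May 21.
Add 8 hours and 55 minutes leg 1 → 12:09 PM UTC.
Add 5 hours 54 minutes layover in Lord Howe Island → 6:03 PM UTC.
Add 12 hours 29 minutes leg 2 → 6:32 AM UTC (May 22).
Add 3 hours and 36 minutes layover in Osaka → 10:08 AM UTC.
Add 12 hours and 49 minutes leg 3 → 10:57 PM UTC.
Add 2 hours layover in Yangon → 12:57 AM UTC (May 23).
Add 1 hour and 8 minutes leg 4 → 2:05 AM UTC.
Tehran is UTC+3:30, so local arrival = 2:05 AM + 3:30 = 5:35 AM on May 23.

5:35 AM on May 23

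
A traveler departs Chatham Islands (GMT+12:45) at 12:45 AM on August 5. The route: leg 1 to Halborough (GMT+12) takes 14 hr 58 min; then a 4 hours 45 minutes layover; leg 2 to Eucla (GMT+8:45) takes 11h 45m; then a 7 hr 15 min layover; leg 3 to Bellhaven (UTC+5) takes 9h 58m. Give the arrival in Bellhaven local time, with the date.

Convert departure to UTC: 12:45 AM − 12:45 = 12:00 PM UTC on Aug 4.
Add 14 hours 58 minutes leg 1 → 2:58 AM UTC (Aug 5).
Add 4 hours 45 minutes layover in Halborough → 7:43 AM UTC.
Add 11 hours 45 minutes leg 2 → 7:28 PM UTC.
Add 7 hours and 15 minutes layover in Eucla → 2:43 AM UTC (Aug 6).
Add 9 hours 58 minutes leg 3 → 12:41 PM UTC.
Bellhaven is UTC+5:00, so local arrival = 12:41 PM + 5:00 = 5:41 PM on Aug 6.

5:41 PM on August 6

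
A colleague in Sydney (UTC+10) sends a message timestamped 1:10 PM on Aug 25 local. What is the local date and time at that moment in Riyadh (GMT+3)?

6:10 AM on Aug 25

In UTC: 1:10 PM − 10:00 = 3:10 AM on Aug 25.
Riyadh is UTC+3:00: 3:10 AM + 3:00 = 6:10 AM on Aug 25.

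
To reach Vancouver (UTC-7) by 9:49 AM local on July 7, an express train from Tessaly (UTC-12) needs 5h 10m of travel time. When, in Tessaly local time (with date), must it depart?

Target arrival in UTC: 9:49 AM + 7:00 = 4:49 PM on Jul 7.
Subtract 5 hours 10 minutes → departure 11:39 AM UTC on Jul 7.
Tessaly is UTC−12:00: 11:39 AM − 12:00 = 11:39 PM on Jul 6.

11:39 PM on July 6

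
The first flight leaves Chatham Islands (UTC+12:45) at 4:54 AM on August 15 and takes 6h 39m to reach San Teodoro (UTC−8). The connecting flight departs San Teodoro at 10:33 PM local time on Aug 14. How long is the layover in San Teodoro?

7 hours 45 minutes

Convert departure to UTC: 4:54 AM − 12:45 = 4:09 PM UTC on Aug 14.
Add 6 hours 39 minutes flight time → 10:48 PM UTC.
San Teodoro is UTC−8:00, so local arrival = 10:48 PM − 8:00 = 2:48 PM on Aug 14.
Layover = 10:33 PM − 2:48 PM = 7 hours 45 minutes.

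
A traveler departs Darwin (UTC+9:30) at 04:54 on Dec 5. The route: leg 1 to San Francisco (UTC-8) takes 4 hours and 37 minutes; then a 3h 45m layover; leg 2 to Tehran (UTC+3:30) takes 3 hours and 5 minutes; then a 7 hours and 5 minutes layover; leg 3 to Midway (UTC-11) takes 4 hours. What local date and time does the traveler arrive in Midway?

Convert departure to UTC: 04:54 − 9:30 = 19:24 UTC on Dec 4.
Add 4 hours 37 minutes leg 1 → 00:01 UTC (Dec 5).
Add 3 hours 45 minutes layover in San Francisco → 03:46 UTC.
Add 3 hours 5 minutes leg 2 → 06:51 UTC.
Add 7 hours 5 minutes layover in Tehran → 13:56 UTC.
Add 4 hours leg 3 → 17:56 UTC.
Midway is UTC−11:00, so local arrival = 17:56 − 11:00 = 06:56 on Dec 5.

06:56 on Dec 5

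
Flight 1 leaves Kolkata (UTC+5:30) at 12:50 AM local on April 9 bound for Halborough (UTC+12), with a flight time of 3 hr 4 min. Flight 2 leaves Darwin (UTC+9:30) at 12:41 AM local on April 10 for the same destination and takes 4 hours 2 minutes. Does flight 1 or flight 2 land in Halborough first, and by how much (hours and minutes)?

the first, by 20 hours 49 minutes

Flight 1 in UTC: 12:50 AM − 5:30 = 7:20 PM on Apr 8.
+3 hours 4 minutes → arrive 10:24 PM UTC on Apr 8.
Flight 2 in UTC: 12:41 AM − 9:30 = 3:11 PM on Apr 9.
+4 hours 2 minutes → arrive 7:13 PM UTC on Apr 9.
Flight 1 lands earlier by 20 hours 49 minutes.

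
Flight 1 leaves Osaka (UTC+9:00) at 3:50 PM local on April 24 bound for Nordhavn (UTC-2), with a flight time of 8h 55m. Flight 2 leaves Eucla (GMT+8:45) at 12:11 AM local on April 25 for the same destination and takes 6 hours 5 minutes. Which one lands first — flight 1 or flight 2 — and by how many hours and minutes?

the first, by 5 hours 46 minutes

Flight 1 in UTC: 3:50 PM − 9:00 = 6:50 AM on Apr 24.
+8 hours and 55 minutes → arrive 3:45 PM UTC on Apr 24.
Flight 2 in UTC: 12:11 AM − 8:45 = 3:26 PM on Apr 24.
+6 hours and 5 minutes → arrive 9:31 PM UTC on Apr 24.
Flight 1 lands earlier by 5 hours 46 minutes.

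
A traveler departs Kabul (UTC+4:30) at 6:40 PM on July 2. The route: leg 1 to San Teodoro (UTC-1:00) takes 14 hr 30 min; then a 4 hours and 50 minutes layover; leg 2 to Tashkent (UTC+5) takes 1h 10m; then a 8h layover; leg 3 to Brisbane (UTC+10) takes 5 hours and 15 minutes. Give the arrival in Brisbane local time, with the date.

9:55 AM on July 4

Convert departure to UTC: 6:40 PM − 4:30 = 2:10 PM UTC on Jul 2.
Add 14 hours 30 minutes leg 1 → 4:40 AM UTC (Jul 3).
Add 4 hours and 50 minutes layover in San Teodoro → 9:30 AM UTC.
Add 1 hour and 10 minutes leg 2 → 10:40 AM UTC.
Add 8 hours layover in Tashkent → 6:40 PM UTC.
Add 5 hours and 15 minutes leg 3 → 11:55 PM UTC.
Brisbane is UTC+10:00, so local arrival = 11:55 PM + 10:00 = 9:55 AM on Jul 4.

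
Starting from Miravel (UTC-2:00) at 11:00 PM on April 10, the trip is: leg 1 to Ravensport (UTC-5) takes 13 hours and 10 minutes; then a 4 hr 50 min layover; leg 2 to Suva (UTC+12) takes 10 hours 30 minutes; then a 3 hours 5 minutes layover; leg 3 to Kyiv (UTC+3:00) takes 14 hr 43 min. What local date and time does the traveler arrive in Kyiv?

2:18 AM on April 13

Convert departure to UTC: 11:00 PM + 2:00 = 1:00 AM UTC on Apr 11.
Add 13 hours 10 minutes leg 1 → 2:10 PM UTC.
Add 4 hours and 50 minutes layover in Ravensport → 7:00 PM UTC.
Add 10 hours 30 minutes leg 2 → 5:30 AM UTC (Apr 12).
Add 3 hours 5 minutes layover in Suva → 8:35 AM UTC.
Add 14 hours 43 minutes leg 3 → 11:18 PM UTC.
Kyiv is UTC+3:00, so local arrival = 11:18 PM + 3:00 = 2:18 AM on Apr 13.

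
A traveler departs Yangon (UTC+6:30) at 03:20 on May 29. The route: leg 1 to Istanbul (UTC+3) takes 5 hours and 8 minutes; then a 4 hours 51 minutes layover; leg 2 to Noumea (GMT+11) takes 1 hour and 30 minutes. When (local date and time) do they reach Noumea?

Convert departure to UTC: 03:20 − 6:30 = 20:50 UTC on May 28.
Add 5 hours 8 minutes leg 1 → 01:58 UTC (May 29).
Add 4 hours 51 minutes layover in Istanbul → 06:49 UTC.
Add 1 hour 30 minutes leg 2 → 08:19 UTC.
Noumea is UTC+11:00, so local arrival = 08:19 + 11:00 = 19:19 on May 29.

19:19 on May 29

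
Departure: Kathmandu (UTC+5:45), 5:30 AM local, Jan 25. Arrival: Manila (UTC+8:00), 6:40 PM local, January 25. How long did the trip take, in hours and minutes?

10 hours 55 minutes

Departure in UTC: 5:30 AM − 5:45 = 11:45 PM on Jan 24.
Arrival in UTC: 6:40 PM − 8:00 = 10:40 AM on Jan 25.
Elapsed = 10:40 AM − 11:45 PM (+1 day) = 10 hours 55 minutes.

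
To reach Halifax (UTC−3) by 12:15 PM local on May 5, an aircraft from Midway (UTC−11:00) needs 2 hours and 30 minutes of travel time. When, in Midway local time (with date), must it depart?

Target arrival in UTC: 12:15 PM + 3:00 = 3:15 PM on May 5.
Subtract 2 hours 30 minutes → departure 12:45 PM UTC on May 5.
Midway is UTC−11:00: 12:45 PM − 11:00 = 1:45 AM on May 5.

1:45 AM on May 5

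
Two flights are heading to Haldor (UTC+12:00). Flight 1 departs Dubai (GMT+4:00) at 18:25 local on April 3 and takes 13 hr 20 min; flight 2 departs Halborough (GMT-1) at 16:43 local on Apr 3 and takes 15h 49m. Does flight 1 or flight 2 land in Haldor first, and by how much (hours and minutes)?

the first, by 5 hours 47 minutes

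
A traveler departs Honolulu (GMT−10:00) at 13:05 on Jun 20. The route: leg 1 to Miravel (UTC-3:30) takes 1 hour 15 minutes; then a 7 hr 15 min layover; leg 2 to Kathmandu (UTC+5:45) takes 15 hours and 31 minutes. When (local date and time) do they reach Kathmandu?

Convert departure to UTC: 13:05 + 10:00 = 23:05 UTC on Jun 20.
Add 1 hour and 15 minutes leg 1 → 00:20 UTC (Jun 21).
Add 7 hours and 15 minutes layover in Miravel → 07:35 UTC.
Add 15 hours and 31 minutes leg 2 → 23:06 UTC.
Kathmandu is UTC+5:45, so local arrival = 23:06 + 5:45 = 04:51 on Jun 22.

04:51 on June 22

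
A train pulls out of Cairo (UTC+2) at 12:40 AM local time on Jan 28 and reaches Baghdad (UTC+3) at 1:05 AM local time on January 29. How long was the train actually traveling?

Departure in UTC: 12:40 AM − 2:00 = 10:40 PM on Jan 27.
Arrival in UTC: 1:05 AM − 3:00 = 10:05 PM on Jan 28.
Elapsed = 10:05 PM − 10:40 PM (+1 day) = 23 hours 25 minutes.

23 hours 25 minutes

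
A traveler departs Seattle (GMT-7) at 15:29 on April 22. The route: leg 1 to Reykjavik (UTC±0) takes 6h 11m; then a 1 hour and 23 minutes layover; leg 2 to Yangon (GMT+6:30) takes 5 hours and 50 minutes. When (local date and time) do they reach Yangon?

18:23 on April 23

Convert departure to UTC: 15:29 + 7:00 = 22:29 UTC on Apr 22.
Add 6 hours 11 minutes leg 1 → 04:40 UTC (Apr 23).
Add 1 hour 23 minutes layover in Reykjavik → 06:03 UTC.
Add 5 hours and 50 minutes leg 2 → 11:53 UTC.
Yangon is UTC+6:30, so local arrival = 11:53 + 6:30 = 18:23 on Apr 23.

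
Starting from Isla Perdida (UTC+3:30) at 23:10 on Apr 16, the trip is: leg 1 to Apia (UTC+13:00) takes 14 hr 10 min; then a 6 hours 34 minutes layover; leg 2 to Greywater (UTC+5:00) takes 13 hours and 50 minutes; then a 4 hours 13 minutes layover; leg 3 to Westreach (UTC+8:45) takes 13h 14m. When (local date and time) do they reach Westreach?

Convert departure to UTC: 23:10 − 3:30 = 19:40 UTC on Apr 16.
Add 14 hours and 10 minutes leg 1 → 09:50 UTC (Apr 17).
Add 6 hours 34 minutes layover in Apia → 16:24 UTC.
Add 13 hours 50 minutes leg 2 → 06:14 UTC (Apr 18).
Add 4 hours and 13 minutes layover in Greywater → 10:27 UTC.
Add 13 hours 14 minutes leg 3 → 23:41 UTC.
Westreach is UTC+8:45, so local arrival = 23:41 + 8:45 = 08:26 on Apr 19.

08:26 on Apr 19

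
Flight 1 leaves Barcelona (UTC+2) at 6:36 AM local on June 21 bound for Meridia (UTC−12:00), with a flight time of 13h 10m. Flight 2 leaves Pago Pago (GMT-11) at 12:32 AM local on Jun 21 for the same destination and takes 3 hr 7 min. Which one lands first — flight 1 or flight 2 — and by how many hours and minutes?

the second, by 3 hours 7 minutes

Flight 1 in UTC: 6:36 AM − 2:00 = 4:36 AM on Jun 21.
+13 hours 10 minutes → arrive 5:46 PM UTC on Jun 21.
Flight 2 in UTC: 12:32 AM + 11:00 = 11:32 AM on Jun 21.
+3 hours and 7 minutes → arrive 2:39 PM UTC on Jun 21.
Flight 2 lands earlier by 3 hours 7 minutes.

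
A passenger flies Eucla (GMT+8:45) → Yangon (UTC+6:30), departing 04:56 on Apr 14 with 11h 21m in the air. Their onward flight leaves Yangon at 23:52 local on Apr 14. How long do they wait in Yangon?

9 hours 50 minutes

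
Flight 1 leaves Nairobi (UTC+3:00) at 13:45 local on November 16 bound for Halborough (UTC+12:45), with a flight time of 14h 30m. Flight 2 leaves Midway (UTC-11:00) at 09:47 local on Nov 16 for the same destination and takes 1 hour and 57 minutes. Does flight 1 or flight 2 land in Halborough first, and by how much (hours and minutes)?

Flight 1 in UTC: 13:45 − 3:00 = 10:45 on Nov 16.
+14 hours and 30 minutes → arrive 01:15 UTC on Nov 17.
Flight 2 in UTC: 09:47 + 11:00 = 20:47 on Nov 16.
+1 hour and 57 minutes → arrive 22:44 UTC on Nov 16.
Flight 2 lands earlier by 2 hours 31 minutes.

the second, by 2 hours 31 minutes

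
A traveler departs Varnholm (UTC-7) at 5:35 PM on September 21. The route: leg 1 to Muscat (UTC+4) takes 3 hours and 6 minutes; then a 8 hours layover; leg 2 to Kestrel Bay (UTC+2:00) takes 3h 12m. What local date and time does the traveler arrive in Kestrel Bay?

4:53 PM on September 22

Convert departure to UTC: 5:35 PM + 7:00 = 12:35 AM UTC on Sep 22.
Add 3 hours 6 minutes leg 1 → 3:41 AM UTC.
Add 8 hours layover in Muscat → 11:41 AM UTC.
Add 3 hours and 12 minutes leg 2 → 2:53 PM UTC.
Kestrel Bay is UTC+2:00, so local arrival = 2:53 PM + 2:00 = 4:53 PM on Sep 22.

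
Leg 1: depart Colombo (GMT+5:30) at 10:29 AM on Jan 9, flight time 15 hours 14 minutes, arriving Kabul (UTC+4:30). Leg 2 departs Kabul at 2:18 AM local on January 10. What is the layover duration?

1 hour 35 minutes

Convert departure to UTC: 10:29 AM − 5:30 = 4:59 AM UTC on Jan 9.
Add 15 hours and 14 minutes flight time → 8:13 PM UTC.
Kabul is UTC+4:30, so local arrival = 8:13 PM + 4:30 = 12:43 AM on Jan 10.
Layover = 2:18 AM − 12:43 AM = 1 hour 35 minutes.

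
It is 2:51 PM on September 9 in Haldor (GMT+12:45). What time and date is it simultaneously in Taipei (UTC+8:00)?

In UTC: 2:51 PM − 12:45 = 2:06 AM on Sep 9.
Taipei is UTC+8:00: 2:06 AM + 8:00 = 10:06 AM on Sep 9.

10:06 AM on Sep 9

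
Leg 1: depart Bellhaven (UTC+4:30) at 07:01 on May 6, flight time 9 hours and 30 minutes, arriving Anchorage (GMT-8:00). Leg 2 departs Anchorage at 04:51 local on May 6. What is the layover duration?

50 minutes

Convert departure to UTC: 07:01 − 4:30 = 02:31 UTC on May 6.
Add 9 hours and 30 minutes flight time → 12:01 UTC.
Anchorage is UTC−8:00, so local arrival = 12:01 − 8:00 = 04:01 on May 6.
Layover = 04:51 − 04:01 = 50 minutes.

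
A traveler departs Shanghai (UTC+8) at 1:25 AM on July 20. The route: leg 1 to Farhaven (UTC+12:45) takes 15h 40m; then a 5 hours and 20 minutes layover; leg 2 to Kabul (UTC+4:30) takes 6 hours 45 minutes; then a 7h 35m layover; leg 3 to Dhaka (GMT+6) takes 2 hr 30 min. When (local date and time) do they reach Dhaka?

Convert departure to UTC: 1:25 AM − 8:00 = 5:25 PM UTC on Jul 19.
Add 15 hours 40 minutes leg 1 → 9:05 AM UTC (Jul 20).
Add 5 hours and 20 minutes layover in Farhaven → 2:25 PM UTC.
Add 6 hours and 45 minutes leg 2 → 9:10 PM UTC.
Add 7 hours 35 minutes layover in Kabul → 4:45 AM UTC (Jul 21).
Add 2 hours 30 minutes leg 3 → 7:15 AM UTC.
Dhaka is UTC+6:00, so local arrival = 7:15 AM + 6:00 = 1:15 PM on Jul 21.

1:15 PM on July 21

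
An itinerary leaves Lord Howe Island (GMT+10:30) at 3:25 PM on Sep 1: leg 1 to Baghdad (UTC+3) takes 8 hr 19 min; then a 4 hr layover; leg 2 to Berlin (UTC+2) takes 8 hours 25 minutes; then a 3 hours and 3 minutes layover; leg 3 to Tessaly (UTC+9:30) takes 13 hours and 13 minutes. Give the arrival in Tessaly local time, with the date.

Convert departure to UTC: 3:25 PM − 10:30 = 4:55 AM UTC on Sep 1.
Add 8 hours 19 minutes leg 1 → 1:14 PM UTC.
Add 4 hours layover in Baghdad → 5:14 PM UTC.
Add 8 hours and 25 minutes leg 2 → 1:39 AM UTC (Sep 2).
Add 3 hours 3 minutes layover in Berlin → 4:42 AM UTC.
Add 13 hours and 13 minutes leg 3 → 5:55 PM UTC.
Tessaly is UTC+9:30, so local arrival = 5:55 PM + 9:30 = 3:25 AM on Sep 3.

3:25 AM on September 3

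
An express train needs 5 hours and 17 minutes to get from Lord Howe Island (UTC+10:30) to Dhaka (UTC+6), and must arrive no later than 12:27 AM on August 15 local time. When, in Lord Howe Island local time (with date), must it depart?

11:40 PM on August 14

Target arrival in UTC: 12:27 AM − 6:00 = 6:27 PM on Aug 14.
Subtract 5 hours and 17 minutes → departure 1:10 PM UTC on Aug 14.
Lord Howe Island is UTC+10:30: 1:10 PM + 10:30 = 11:40 PM on Aug 14.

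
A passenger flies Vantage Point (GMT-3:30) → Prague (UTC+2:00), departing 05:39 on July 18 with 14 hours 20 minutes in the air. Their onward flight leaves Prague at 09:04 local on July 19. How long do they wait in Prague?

7 hours 35 minutes

Convert departure to UTC: 05:39 + 3:30 = 09:09 UTC on Jul 18.
Add 14 hours 20 minutes flight time → 23:29 UTC.
Prague is UTC+2:00, so local arrival = 23:29 + 2:00 = 01:29 on Jul 19.
Layover = 09:04 − 01:29 = 7 hours 35 minutes.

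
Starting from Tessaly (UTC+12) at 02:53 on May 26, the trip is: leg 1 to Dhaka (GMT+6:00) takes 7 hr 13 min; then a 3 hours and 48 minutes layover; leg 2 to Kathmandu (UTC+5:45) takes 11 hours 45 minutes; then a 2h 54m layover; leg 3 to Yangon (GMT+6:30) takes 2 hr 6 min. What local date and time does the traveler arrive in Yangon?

Convert departure to UTC: 02:53 − 12:00 = 14:53 UTC on May 25.
Add 7 hours and 13 minutes leg 1 → 22:06 UTC.
Add 3 hours and 48 minutes layover in Dhaka → 01:54 UTC (May 26).
Add 11 hours 45 minutes leg 2 → 13:39 UTC.
Add 2 hours 54 minutes layover in Kathmandu → 16:33 UTC.
Add 2 hours and 6 minutes leg 3 → 18:39 UTC.
Yangon is UTC+6:30, so local arrival = 18:39 + 6:30 = 01:09 on May 27.

01:09 on May 27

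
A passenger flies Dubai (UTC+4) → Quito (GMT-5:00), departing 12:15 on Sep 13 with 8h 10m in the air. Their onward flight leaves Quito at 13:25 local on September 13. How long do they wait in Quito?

2 hours

Convert departure to UTC: 12:15 − 4:00 = 08:15 UTC on Sep 13.
Add 8 hours 10 minutes flight time → 16:25 UTC.
Quito is UTC−5:00, so local arrival = 16:25 − 5:00 = 11:25 on Sep 13.
Layover = 13:25 − 11:25 = 2 hours.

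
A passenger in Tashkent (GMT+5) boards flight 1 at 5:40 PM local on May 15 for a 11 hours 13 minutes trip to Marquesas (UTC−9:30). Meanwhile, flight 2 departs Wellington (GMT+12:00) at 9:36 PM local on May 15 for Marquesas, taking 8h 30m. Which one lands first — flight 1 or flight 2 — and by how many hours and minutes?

Flight 1 in UTC: 5:40 PM − 5:00 = 12:40 PM on May 15.
+11 hours and 13 minutes → arrive 11:53 PM UTC on May 15.
Flight 2 in UTC: 9:36 PM − 12:00 = 9:36 AM on May 15.
+8 hours 30 minutes → arrive 6:06 PM UTC on May 15.
Flight 2 lands earlier by 5 hours 47 minutes.

the second, by 5 hours 47 minutes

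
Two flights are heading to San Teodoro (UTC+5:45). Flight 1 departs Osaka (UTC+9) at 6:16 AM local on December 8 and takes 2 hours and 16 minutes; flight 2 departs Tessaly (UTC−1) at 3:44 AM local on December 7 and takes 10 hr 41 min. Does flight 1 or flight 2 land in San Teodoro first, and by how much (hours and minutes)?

Flight 1 in UTC: 6:16 AM − 9:00 = 9:16 PM on Dec 7.
+2 hours 16 minutes → arrive 11:32 PM UTC on Dec 7.
Flight 2 in UTC: 3:44 AM + 1:00 = 4:44 AM on Dec 7.
+10 hours and 41 minutes → arrive 3:25 PM UTC on Dec 7.
Flight 2 lands earlier by 8 hours 7 minutes.

the second, by 8 hours 7 minutes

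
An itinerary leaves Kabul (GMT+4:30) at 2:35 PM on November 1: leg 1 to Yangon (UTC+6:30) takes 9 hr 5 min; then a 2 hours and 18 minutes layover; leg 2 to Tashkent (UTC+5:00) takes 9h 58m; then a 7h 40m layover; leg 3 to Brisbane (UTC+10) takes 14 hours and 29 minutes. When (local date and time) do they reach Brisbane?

3:35 PM on November 3

Convert departure to UTC: 2:35 PM − 4:30 = 10:05 AM UTC on Nov 1.
Add 9 hours 5 minutes leg 1 → 7:10 PM UTC.
Add 2 hours and 18 minutes layover in Yangon → 9:28 PM UTC.
Add 9 hours 58 minutes leg 2 → 7:26 AM UTC (Nov 2).
Add 7 hours and 40 minutes layover in Tashkent → 3:06 PM UTC.
Add 14 hours and 29 minutes leg 3 → 5:35 AM UTC (Nov 3).
Brisbane is UTC+10:00, so local arrival = 5:35 AM + 10:00 = 3:35 PM on Nov 3.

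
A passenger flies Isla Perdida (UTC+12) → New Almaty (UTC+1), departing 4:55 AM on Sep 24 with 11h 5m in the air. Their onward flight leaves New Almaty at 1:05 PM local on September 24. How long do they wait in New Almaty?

8 hours 5 minutes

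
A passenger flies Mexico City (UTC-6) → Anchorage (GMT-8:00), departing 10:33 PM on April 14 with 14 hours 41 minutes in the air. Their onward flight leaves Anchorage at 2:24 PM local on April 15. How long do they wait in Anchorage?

3 hours 10 minutes

Convert departure to UTC: 10:33 PM + 6:00 = 4:33 AM UTC on Apr 15.
Add 14 hours 41 minutes flight time → 7:14 PM UTC.
Anchorage is UTC−8:00, so local arrival = 7:14 PM − 8:00 = 11:14 AM on Apr 15.
Layover = 2:24 PM − 11:14 AM = 3 hours 10 minutes.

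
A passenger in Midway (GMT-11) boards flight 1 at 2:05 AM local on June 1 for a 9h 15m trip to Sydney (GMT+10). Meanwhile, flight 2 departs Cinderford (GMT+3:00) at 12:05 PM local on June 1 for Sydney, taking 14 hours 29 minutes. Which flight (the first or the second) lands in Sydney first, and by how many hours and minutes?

the first, by 1 hour 14 minutes

Flight 1 in UTC: 2:05 AM + 11:00 = 1:05 PM on Jun 1.
+9 hours 15 minutes → arrive 10:20 PM UTC on Jun 1.
Flight 2 in UTC: 12:05 PM − 3:00 = 9:05 AM on Jun 1.
+14 hours 29 minutes → arrive 11:34 PM UTC on Jun 1.
Flight 1 lands earlier by 1 hour 14 minutes.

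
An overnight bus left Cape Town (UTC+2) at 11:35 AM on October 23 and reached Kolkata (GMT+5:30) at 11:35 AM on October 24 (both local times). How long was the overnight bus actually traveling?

20 hours 30 minutes

Departure in UTC: 11:35 AM − 2:00 = 9:35 AM on Oct 23.
Arrival in UTC: 11:35 AM − 5:30 = 6:05 AM on Oct 24.
Elapsed = 6:05 AM − 9:35 AM (+1 day) = 20 hours 30 minutes.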